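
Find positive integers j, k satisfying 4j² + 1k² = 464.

Try small values of j and check whether (464 - 4j²)/1 is a perfect square.
j = 10: 4·10² = 400, so 1k² = 464 - 400 = 64, giving k² = 64, k = 8.
Check: 4·10² + 1·8² = 400 + 64 = 464 ✓

j = 10, k = 8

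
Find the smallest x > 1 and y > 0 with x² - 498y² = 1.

We seek the smallest positive integers (x, y) with x² - 498y² = 1, i.e., x² = 498y² + 1.
Try successive y values:
y = 1: x² = 498·1² + 1 = 499, not a perfect square
y = 2: x² = 498·2² + 1 = 1993, not a perfect square
y = 3: x² = 498·3² + 1 = 4483, not a perfect square
... continuing the search (or via continued fractions) ...
y = 8056: x² = 498·8056² + 1 = 32319769729, x = 179777 ✓

Verify: 179777² - 498·8056² = 32319769729 - 32319769728 = 1 ✓

x = 179777, y = 8056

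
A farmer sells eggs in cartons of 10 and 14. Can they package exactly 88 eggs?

We need non-negative a, b with 10a + 14b = 88.
gcd(10, 14) = 2 divides 88.
Try a = 6: 14b = 88 - 60 = 28, so b = 2.
One way: 6 cartons of 10 and 2 cartons of 14.

Yes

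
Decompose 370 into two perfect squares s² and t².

We need to find integers s, t > 0 such that s² + t² = 370.
Trying s = 3: t² = 370 - 3² = 370 - 9 = 361
t = 19
Check: 3² + 19² = 9 + 361 = 370 ✓

370 = 3² + 19²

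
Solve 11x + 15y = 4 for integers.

Step 1: Check solvability.
gcd(11, 15) = 1
Since 1 divides 4, solutions exist.

Step 2: Apply extended Euclidean algorithm to find gcd.
We find integers such that 11*x0 + 15*y0 = 1

Step 3: Scale the particular solution.
Multiply by 4/1 = 4:
x = -16, y = 12

Step 4: Verify.
11*(-16) + 15*(12) = 4 = 4 ✓

x = -16, y = 12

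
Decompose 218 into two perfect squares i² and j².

We need to find integers i, j > 0 such that i² + j² = 218.
Trying i = 7: j² = 218 - 7² = 218 - 49 = 169
j = 13
Check: 7² + 13² = 49 + 169 = 218 ✓

218 = 7² + 13²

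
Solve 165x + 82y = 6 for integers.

Step 1: Check solvability.
gcd(165, 82) = 1
Since 1 divides 6, solutions exist.

Step 2: Apply extended Euclidean algorithm to find gcd.
We find integers such that 165*x0 + 82*y0 = 1

Step 3: Scale the particular solution.
Multiply by 6/1 = 6:
x = 6, y = -12

Step 4: Verify.
165*(6) + 82*(-12) = 6 = 6 ✓

x = 6, y = -12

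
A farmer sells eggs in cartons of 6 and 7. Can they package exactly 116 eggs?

We need non-negative a, b with 6a + 7b = 116.
gcd(6, 7) = 1 divides 116.
Try a = 3: 7b = 116 - 18 = 98, so b = 14.
One way: 3 cartons of 6 and 14 cartons of 7.

Yes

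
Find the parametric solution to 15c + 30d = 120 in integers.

Step 1: Compute gcd(15, 30) = 15.
Since 15 divides 120, solutions exist.

Step 2: Find a particular solution using extended Euclidean algorithm.
We get c₀ = 8, d₀ = 0.
Check: 15*8 + 30*0 = 120 = 120 ✓

Step 3: Write the general solution.
c = 8 + (30/15)t = 8 + 2t
d = 0 - (15/15)t = 0 - 1t
for any integer t.

c = 8 + 2t, d = 0 - 1t for integer t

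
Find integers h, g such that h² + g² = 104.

We need to find integers h, g > 0 such that h² + g² = 104.
Trying h = 2: g² = 104 - 2² = 104 - 4 = 100
g = 10
Check: 2² + 10² = 4 + 100 = 104 ✓

104 = 2² + 10²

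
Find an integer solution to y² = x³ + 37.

Try small integer x values and check whether x³ + 37 is a perfect square.
x = 3: x³ + 37 = 3³ + 37 = 27 + 37 = 64
Is 64 a perfect square? 8² = 64 ✓
So (x, y) = (3, 8) is a solution.

x = 3, y = 8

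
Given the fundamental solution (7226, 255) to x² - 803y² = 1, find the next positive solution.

Solutions to x² - Dy² = 1 are generated by powers of (x₀ + y₀√D).
The next solution satisfies x₁ + y₁√803 = (x₀ + y₀√803)², giving:
x₁ = x₀² + 803y₀² = 7226² + 803·255² = 52215076 + 52215075 = 104430151
y₁ = 2x₀y₀ = 2·7226·255 = 3685260

Verify: 104430151² - 803·3685260² = 10905656437882801 - 10905656437882800 = 1 ✓

x = 104430151, y = 3685260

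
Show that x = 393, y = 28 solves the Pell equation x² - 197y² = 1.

Compute x² = 393² = 154449
Compute 197y² = 197·28² = 197·784 = 154448
x² - 197y² = 154449 - 154448 = 1
Since this equals 1, (393, 28) is a solution.

Yes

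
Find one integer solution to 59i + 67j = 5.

Step 1: Check solvability.
gcd(59, 67) = 1
Since 1 divides 5, solutions exist.

Step 2: Apply extended Euclidean algorithm to find gcd.
We find integers such that 59*x0 + 67*y0 = 1

Step 3: Scale the particular solution.
Multiply by 5/1 = 5:
i = 125, j = -110

Step 4: Verify.
59*(125) + 67*(-110) = 5 = 5 ✓

i = 125, j = -110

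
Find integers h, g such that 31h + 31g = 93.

Step 1: Check solvability.
gcd(31, 31) = 31
Since 31 divides 93, solutions exist.

Step 2: Apply extended Euclidean algorithm to find gcd.
We find integers such that 31*x0 + 31*y0 = 31

Step 3: Scale the particular solution.
Multiply by 93/31 = 3:
h = 0, g = 3

Step 4: Verify.
31*(0) + 31*(3) = 93 = 93 ✓

h = 0, g = 3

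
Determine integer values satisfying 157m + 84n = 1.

Step 1: Check solvability.
gcd(157, 84) = 1
Since 1 divides 1, solutions exist.

Step 2: Apply extended Euclidean algorithm to find gcd.
We find integers such that 157*x0 + 84*y0 = 1

Step 3: Scale the particular solution.
Multiply by 1/1 = 1:
m = -23, n = 43

Step 4: Verify.
157*(-23) + 84*(43) = 1 = 1 ✓

m = -23, n = 43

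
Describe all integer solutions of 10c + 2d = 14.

Step 1: Compute gcd(10, 2) = 2.
Since 2 divides 14, solutions exist.

Step 2: Find a particular solution using extended Euclidean algorithm.
We get c₀ = 0, d₀ = 7.
Check: 10*0 + 2*7 = 14 = 14 ✓

Step 3: Write the general solution.
c = 0 + (2/2)t = 0 + 1t
d = 7 - (10/2)t = 7 - 5t
for any integer t.

c = 0 + 1t, d = 7 - 5t for integer t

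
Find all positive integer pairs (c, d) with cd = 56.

The positive divisors of 56 are: 1, 2, 4, 7, 8, 14, 28, 56.
Each divisor d gives the pair (d, 56/d):
(1, 56), (2, 28), (4, 14), (7, 8), (8, 7), (14, 4), (28, 2), (56, 1)

(1, 56), (2, 28), (4, 14), (7, 8), (8, 7), (14, 4), (28, 2), (56, 1)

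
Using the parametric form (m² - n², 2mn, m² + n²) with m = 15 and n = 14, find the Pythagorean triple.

a = m² - n² = 15² - 14² = 225 - 196 = 29
b = 2mn = 2·15·14 = 420
c = m² + n² = 225 + 196 = 421
Verify: 29² + 420² = 841 + 176400 = 177241 = 421² ✓

(29, 420, 421)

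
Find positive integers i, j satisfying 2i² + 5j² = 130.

Try small values of i and check whether (130 - 2i²)/5 is a perfect square.
i = 5: 2·5² = 50, so 5j² = 130 - 50 = 80, giving j² = 16, j = 4.
Check: 2·5² + 5·4² = 50 + 80 = 130 ✓

i = 5, j = 4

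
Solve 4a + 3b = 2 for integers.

Step 1: Check solvability.
gcd(4, 3) = 1
Since 1 divides 2, solutions exist.

Step 2: Apply extended Euclidean algorithm to find gcd.
We find integers such that 4*x0 + 3*y0 = 1

Step 3: Scale the particular solution.
Multiply by 2/1 = 2:
a = 2, b = -2

Step 4: Verify.
4*(2) + 3*(-2) = 2 = 2 ✓

a = 2, b = -2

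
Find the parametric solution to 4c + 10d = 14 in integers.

Step 1: Compute gcd(4, 10) = 2.
Since 2 divides 14, solutions exist.

Step 2: Find a particular solution using extended Euclidean algorithm.
We get c₀ = -14, d₀ = 7.
Check: 4*-14 + 10*7 = 14 = 14 ✓

Step 3: Write the general solution.
c = -14 + (10/2)t = -14 + 5t
d = 7 - (4/2)t = 7 - 2t
for any integer t.

c = -14 + 5t, d = 7 - 2t for integer t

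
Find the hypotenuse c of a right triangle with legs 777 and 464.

c² = a² + b² = 777² + 464² = 603729 + 215296 = 819025
c = sqrt(819025) = 905

905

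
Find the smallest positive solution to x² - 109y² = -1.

We need x² = 109y² - 1. Try successive y:
y = 1: x² = 109·1² - 1 = 108, not a perfect square
y = 2: x² = 109·2² - 1 = 435, not a perfect square
y = 3: x² = 109·3² - 1 = 980, not a perfect square
...
y = 851525: x² = 109·851525² - 1 = 79035335993124 = 8890182² ✓
Check: 8890182² - 109·851525² = 79035335993124 - 79035335993125 = -1 ✓

x = 8890182, y = 851525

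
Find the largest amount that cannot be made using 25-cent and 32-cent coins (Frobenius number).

For two coprime denominations a and b, the Frobenius number (largest value not representable as a non-negative combination) is ab - a - b.
Here gcd(25, 32) = 1, so they are coprime.
F(25, 32) = 25·32 - 25 - 32 = 800 - 57 = 743

743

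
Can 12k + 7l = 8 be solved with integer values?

Step 1: Compute gcd(12, 7).
gcd(12, 7) = 1

Step 2: Check divisibility.
Does 1 divide 8? 8 = 1 x 8, so yes.

By the theorem on linear Diophantine equations, 12k + 7l = 8 has integer solutions if and only if gcd(12, 7) divides 8. Since 1 | 8, solutions exist.

Yes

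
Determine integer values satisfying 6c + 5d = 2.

Step 1: Check solvability.
gcd(6, 5) = 1
Since 1 divides 2, solutions exist.

Step 2: Apply extended Euclidean algorithm to find gcd.
We find integers such that 6*x0 + 5*y0 = 1

Step 3: Scale the particular solution.
Multiply by 2/1 = 2:
c = 2, d = -2

Step 4: Verify.
6*(2) + 5*(-2) = 2 = 2 ✓

c = 2, d = -2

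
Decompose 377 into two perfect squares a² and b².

We need to find integers a, b > 0 such that a² + b² = 377.
Trying a = 4: b² = 377 - 4² = 377 - 16 = 361
b = 19
Check: 4² + 19² = 16 + 361 = 377 ✓

377 = 4² + 19²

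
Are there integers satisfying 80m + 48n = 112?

Step 1: Compute gcd(80, 48).
gcd(80, 48) = 16

Step 2: Check divisibility.
Does 16 divide 112? 112 = 16 x 7, so yes.

By the theorem on linear Diophantine equations, 80m + 48n = 112 has integer solutions if and only if gcd(80, 48) divides 112. Since 16 | 112, solutions exist.

Yes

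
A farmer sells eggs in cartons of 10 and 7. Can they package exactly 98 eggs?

We need non-negative a, b with 10a + 7b = 98.
gcd(10, 7) = 1 divides 98.
Try a = 0: 7b = 98 - 0 = 98, so b = 14.
One way: 0 cartons of 10 and 14 cartons of 7.

Yes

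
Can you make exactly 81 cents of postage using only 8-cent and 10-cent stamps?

We need non-negative x, y with 8x + 10y = 81.
gcd(8, 10) = 2, and 2 does not divide 81.
No integer solutions exist, so certainly no non-negative ones.

No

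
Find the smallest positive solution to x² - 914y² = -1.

We need x² = 914y² - 1. Try successive y:
y = 1: x² = 914·1² - 1 = 913, not a perfect square
y = 2: x² = 914·2² - 1 = 3655, not a perfect square
y = 3: x² = 914·3² - 1 = 8225, not a perfect square
...
y = 185: x² = 914·185² - 1 = 31281649 = 5593² ✓
Check: 5593² - 914·185² = 31281649 - 31281650 = -1 ✓

x = 5593, y = 185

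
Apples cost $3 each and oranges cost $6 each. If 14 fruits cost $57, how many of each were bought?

Let a = apples, o = oranges.
a + o = 14
3a + 6o = 57
Substitute o = 14 - a:
3a + 6(14 - a) = 57
(3 - 6)a = 57 - 84
-3a = -27
a = 9, o = 14 - 9 = 5

Apples: 9, Oranges: 5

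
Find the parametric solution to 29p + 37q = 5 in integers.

Step 1: Compute gcd(29, 37) = 1.
Since 1 divides 5, solutions exist.

Step 2: Find a particular solution using extended Euclidean algorithm.
We get p₀ = -70, q₀ = 55.
Check: 29*-70 + 37*55 = 5 = 5 ✓

Step 3: Write the general solution.
p = -70 + (37/1)t = -70 + 37t
q = 55 - (29/1)t = 55 - 29t
for any integer t.

p = -70 + 37t, q = 55 - 29t for integer t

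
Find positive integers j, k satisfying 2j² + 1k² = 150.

Try small values of j and check whether (150 - 2j²)/1 is a perfect square.
j = 5: 2·5² = 50, so 1k² = 150 - 50 = 100, giving k² = 100, k = 10.
Check: 2·5² + 1·10² = 50 + 100 = 150 ✓

j = 5, k = 10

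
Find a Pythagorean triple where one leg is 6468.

We need the other leg and hypotenuse such that 6468² + x² = c².
Take x = 301, c = 6475: 6468² + 301² = 41835024 + 90601 = 41925625 = 6475² ✓
Triple: (301, 6468, 6475)

(301, 6468, 6475)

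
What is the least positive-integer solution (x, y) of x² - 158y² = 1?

We seek the smallest positive integers (x, y) with x² - 158y² = 1, i.e., x² = 158y² + 1.
Try successive y values:
y = 1: x² = 158·1² + 1 = 159, not a perfect square
y = 2: x² = 158·2² + 1 = 633, not a perfect square
y = 3: x² = 158·3² + 1 = 1423, not a perfect square
... continuing the search (or via continued fractions) ...
y = 616: x² = 158·616² + 1 = 59954049, x = 7743 ✓

Verify: 7743² - 158·616² = 59954049 - 59954048 = 1 ✓

x = 7743, y = 616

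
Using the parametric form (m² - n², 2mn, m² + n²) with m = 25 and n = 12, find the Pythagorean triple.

a = m² - n² = 25² - 12² = 625 - 144 = 481
b = 2mn = 2·25·12 = 600
c = m² + n² = 625 + 144 = 769
Verify: 481² + 600² = 231361 + 360000 = 591361 = 769² ✓

(481, 600, 769)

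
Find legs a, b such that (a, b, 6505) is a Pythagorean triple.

We need a² + b² = 6505² = 42315025.
Trying: 255² + 6500² = 65025 + 42250000 = 42315025 ✓

(255, 6500, 6505)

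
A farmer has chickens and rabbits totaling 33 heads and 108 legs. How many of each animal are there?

Let c = chickens, r = rabbits.
Heads: c + r = 33
Legs: 2c + 4r = 108
From the first equation, c = 33 - r. Substitute:
2(33 - r) + 4r = 108
66 + 2r = 108
r = (108 - 66)/2 = 21
c = 33 - 21 = 12

Chickens: 12, Rabbits: 21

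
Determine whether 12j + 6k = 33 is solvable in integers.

Step 1: Compute gcd(12, 6).
gcd(12, 6) = 6

Step 2: Check divisibility.
Does 6 divide 33? 33 = 6 x 5 + 3, so no.

By the theorem on linear Diophantine equations, 12j + 6k = 33 has integer solutions if and only if gcd(12, 6) divides 33. Since 6 does not divide 33, no solutions exist.

No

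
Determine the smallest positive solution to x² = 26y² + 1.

We seek the smallest positive integers (x, y) with x² - 26y² = 1, i.e., x² = 26y² + 1.
Try successive y values:
y = 1: x² = 26·1² + 1 = 27, not a perfect square
y = 2: x² = 26·2² + 1 = 105, not a perfect square
y = 3: x² = 26·3² + 1 = 235, not a perfect square
... continuing the search (or via continued fractions) ...
y = 10: x² = 26·10² + 1 = 2601, x = 51 ✓

Verify: 51² - 26·10² = 2601 - 2600 = 1 ✓

x = 51, y = 10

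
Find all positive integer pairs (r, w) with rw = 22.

The positive divisors of 22 are: 1, 2, 11, 22.
Each divisor d gives the pair (d, 22/d):
(1, 22), (2, 11), (11, 2), (22, 1)

(1, 22), (2, 11), (11, 2), (22, 1)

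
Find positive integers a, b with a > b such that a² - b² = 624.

Factor: a² - b² = (a+b)(a-b) = 624.
We need two factors of 624 with the same parity.
Use a+b = 312 and a-b = 2 (product 312·2 = 624).
Adding: 2a = 314, so a = 157.
Subtracting: 2b = 310, so b = 155.
Check: 157² - 155² = 24649 - 24025 = 624 ✓

a = 157, b = 155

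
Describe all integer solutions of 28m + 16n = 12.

Step 1: Compute gcd(28, 16) = 4.
Since 4 divides 12, solutions exist.

Step 2: Find a particular solution using extended Euclidean algorithm.
We get m₀ = -3, n₀ = 6.
Check: 28*-3 + 16*6 = 12 = 12 ✓

Step 3: Write the general solution.
m = -3 + (16/4)t = -3 + 4t
n = 6 - (28/4)t = 6 - 7t
for any integer t.

m = -3 + 4t, n = 6 - 7t for integer t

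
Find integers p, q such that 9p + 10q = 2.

Step 1: Check solvability.
gcd(9, 10) = 1
Since 1 divides 2, solutions exist.

Step 2: Apply extended Euclidean algorithm to find gcd.
We find integers such that 9*x0 + 10*y0 = 1

Step 3: Scale the particular solution.
Multiply by 2/1 = 2:
p = -2, q = 2

Step 4: Verify.
9*(-2) + 10*(2) = 2 = 2 ✓

p = -2, q = 2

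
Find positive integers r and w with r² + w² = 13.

We need to find integers r, w > 0 such that r² + w² = 13.
Trying r = 2: w² = 13 - 2² = 13 - 4 = 9
w = 3
Check: 2² + 3² = 4 + 9 = 13 ✓

13 = 2² + 3²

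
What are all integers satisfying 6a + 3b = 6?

Step 1: Compute gcd(6, 3) = 3.
Since 3 divides 6, solutions exist.

Step 2: Find a particular solution using extended Euclidean algorithm.
We get a₀ = 0, b₀ = 2.
Check: 6*0 + 3*2 = 6 = 6 ✓

Step 3: Write the general solution.
a = 0 + (3/3)t = 0 + 1t
b = 2 - (6/3)t = 2 - 2t
for any integer t.

a = 0 + 1t, b = 2 - 2t for integer t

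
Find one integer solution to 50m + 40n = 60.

Step 1: Check solvability.
gcd(50, 40) = 10
Since 10 divides 60, solutions exist.

Step 2: Apply extended Euclidean algorithm to find gcd.
We find integers such that 50*x0 + 40*y0 = 10

Step 3: Scale the particular solution.
Multiply by 60/10 = 6:
m = 6, n = -6

Step 4: Verify.
50*(6) + 40*(-6) = 60 = 60 ✓

m = 6, n = -6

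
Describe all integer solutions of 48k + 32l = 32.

Step 1: Compute gcd(48, 32) = 16.
Since 16 divides 32, solutions exist.

Step 2: Find a particular solution using extended Euclidean algorithm.
We get k₀ = 2, l₀ = -2.
Check: 48*2 + 32*-2 = 32 = 32 ✓

Step 3: Write the general solution.
k = 2 + (32/16)t = 2 + 2t
l = -2 - (48/16)t = -2 - 3t
for any integer t.

k = 2 + 2t, l = -2 - 3t for integer t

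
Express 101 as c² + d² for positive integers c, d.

We need to find integers c, d > 0 such that c² + d² = 101.
Trying c = 1: d² = 101 - 1² = 101 - 1 = 100
d = 10
Check: 1² + 10² = 1 + 100 = 101 ✓

101 = 1² + 10²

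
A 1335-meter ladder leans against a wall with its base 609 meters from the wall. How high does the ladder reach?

The ladder, wall, and ground form a right triangle with hypotenuse 1335 and one leg 609.
By the Pythagorean theorem: h² = 1335² - 609² = 1782225 - 370881 = 1411344
h = √1411344 = 1188 meters

1188 meters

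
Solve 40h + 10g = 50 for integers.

Step 1: Check solvability.
gcd(40, 10) = 10
Since 10 divides 50, solutions exist.

Step 2: Apply extended Euclidean algorithm to find gcd.
We find integers such that 40*x0 + 10*y0 = 10

Step 3: Scale the particular solution.
Multiply by 50/10 = 5:
h = 0, g = 5

Step 4: Verify.
40*(0) + 10*(5) = 50 = 50 ✓

h = 0, g = 5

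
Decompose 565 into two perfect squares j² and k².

We need to find integers j, k > 0 such that j² + k² = 565.
Trying j = 6: k² = 565 - 6² = 565 - 36 = 529
k = 23
Check: 6² + 23² = 36 + 529 = 565 ✓

565 = 6² + 23²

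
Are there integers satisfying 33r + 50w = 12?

Step 1: Compute gcd(33, 50).
gcd(33, 50) = 1

Step 2: Check divisibility.
Does 1 divide 12? 12 = 1 x 12, so yes.

By the theorem on linear Diophantine equations, 33r + 50w = 12 has integer solutions if and only if gcd(33, 50) divides 12. Since 1 | 12, solutions exist.

Yes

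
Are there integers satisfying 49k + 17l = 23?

Step 1: Compute gcd(49, 17).
gcd(49, 17) = 1

Step 2: Check divisibility.
Does 1 divide 23? 23 = 1 x 23, so yes.

By the theorem on linear Diophantine equations, 49k + 17l = 23 has integer solutions if and only if gcd(49, 17) divides 23. Since 1 | 23, solutions exist.

Yes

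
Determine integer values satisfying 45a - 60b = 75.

Step 1: Check solvability.
gcd(45, 60) = 15
Since 15 divides 75, solutions exist.

Step 2: Apply extended Euclidean algorithm to find gcd.
We find integers such that 45*x0 + 60*y0 = 15

Step 3: Scale the particular solution.
Multiply by 75/15 = 5:
a = -5, b = -5

Step 4: Verify.
45*(-5) - 60*(-5) = 75 = 75 ✓

a = -5, b = -5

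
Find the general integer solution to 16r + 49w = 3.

Step 1: Compute gcd(16, 49) = 1.
Since 1 divides 3, solutions exist.

Step 2: Find a particular solution using extended Euclidean algorithm.
We get r₀ = -9, w₀ = 3.
Check: 16*-9 + 49*3 = 3 = 3 ✓

Step 3: Write the general solution.
r = -9 + (49/1)t = -9 + 49t
w = 3 - (16/1)t = 3 - 16t
for any integer t.

r = -9 + 49t, w = 3 - 16t for integer t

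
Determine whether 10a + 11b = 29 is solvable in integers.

Step 1: Compute gcd(10, 11).
gcd(10, 11) = 1

Step 2: Check divisibility.
Does 1 divide 29? 29 = 1 x 29, so yes.

By the theorem on linear Diophantine equations, 10a + 11b = 29 has integer solutions if and only if gcd(10, 11) divides 29. Since 1 | 29, solutions exist.

Yes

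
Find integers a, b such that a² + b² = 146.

We need to find integers a, b > 0 such that a² + b² = 146.
Trying a = 5: b² = 146 - 5² = 146 - 25 = 121
b = 11
Check: 5² + 11² = 25 + 121 = 146 ✓

146 = 5² + 11²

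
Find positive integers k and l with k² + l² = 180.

We need to find integers k, l > 0 such that k² + l² = 180.
Trying k = 6: l² = 180 - 6² = 180 - 36 = 144
l = 12
Check: 6² + 12² = 36 + 144 = 180 ✓

180 = 6² + 12²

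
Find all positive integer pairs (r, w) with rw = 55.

The positive divisors of 55 are: 1, 5, 11, 55.
Each divisor d gives the pair (d, 55/d):
(1, 55), (5, 11), (11, 5), (55, 1)

(1, 55), (5, 11), (11, 5), (55, 1)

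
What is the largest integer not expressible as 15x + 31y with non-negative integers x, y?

For two coprime denominations a and b, the Frobenius number (largest value not representable as a non-negative combination) is ab - a - b.
Here gcd(15, 31) = 1, so they are coprime.
F(15, 31) = 15·31 - 15 - 31 = 465 - 46 = 419

419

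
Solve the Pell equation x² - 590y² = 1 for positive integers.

We seek the smallest positive integers (x, y) with x² - 590y² = 1, i.e., x² = 590y² + 1.
Try successive y values:
y = 1: x² = 590·1² + 1 = 591, not a perfect square
y = 2: x² = 590·2² + 1 = 2361, not a perfect square
y = 3: x² = 590·3² + 1 = 5311, not a perfect square
... continuing the search (or via continued fractions) ...
y = 238: x² = 590·238² + 1 = 33419961, x = 5781 ✓

Verify: 5781² - 590·238² = 33419961 - 33419960 = 1 ✓

x = 5781, y = 238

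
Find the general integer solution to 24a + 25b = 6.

Step 1: Compute gcd(24, 25) = 1.
Since 1 divides 6, solutions exist.

Step 2: Find a particular solution using extended Euclidean algorithm.
We get a₀ = -6, b₀ = 6.
Check: 24*-6 + 25*6 = 6 = 6 ✓

Step 3: Write the general solution.
a = -6 + (25/1)t = -6 + 25t
b = 6 - (24/1)t = 6 - 24t
for any integer t.

a = -6 + 25t, b = 6 - 24t for integer t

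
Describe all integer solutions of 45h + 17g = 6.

Step 1: Compute gcd(45, 17) = 1.
Since 1 divides 6, solutions exist.

Step 2: Find a particular solution using extended Euclidean algorithm.
We get h₀ = -18, g₀ = 48.
Check: 45*-18 + 17*48 = 6 = 6 ✓

Step 3: Write the general solution.
h = -18 + (17/1)t = -18 + 17t
g = 48 - (45/1)t = 48 - 45t
for any integer t.

h = -18 + 17t, g = 48 - 45t for integer t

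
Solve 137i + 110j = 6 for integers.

Step 1: Check solvability.
gcd(137, 110) = 1
Since 1 divides 6, solutions exist.

Step 2: Apply extended Euclidean algorithm to find gcd.
We find integers such that 137*x0 + 110*y0 = 1

Step 3: Scale the particular solution.
Multiply by 6/1 = 6:
i = 318, j = -396

Step 4: Verify.
137*(318) + 110*(-396) = 6 = 6 ✓

i = 318, j = -396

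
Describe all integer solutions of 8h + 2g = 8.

Step 1: Compute gcd(8, 2) = 2.
Since 2 divides 8, solutions exist.

Step 2: Find a particular solution using extended Euclidean algorithm.
We get h₀ = 0, g₀ = 4.
Check: 8*0 + 2*4 = 8 = 8 ✓

Step 3: Write the general solution.
h = 0 + (2/2)t = 0 + 1t
g = 4 - (8/2)t = 4 - 4t
for any integer t.

h = 0 + 1t, g = 4 - 4t for integer t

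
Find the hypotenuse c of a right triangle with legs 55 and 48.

c² = a² + b² = 55² + 48² = 3025 + 2304 = 5329
c = 73

73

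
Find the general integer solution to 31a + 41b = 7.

Step 1: Compute gcd(31, 41) = 1.
Since 1 divides 7, solutions exist.

Step 2: Find a particular solution using extended Euclidean algorithm.
We get a₀ = 28, b₀ = -21.
Check: 31*28 + 41*-21 = 7 = 7 ✓

Step 3: Write the general solution.
a = 28 + (41/1)t = 28 + 41t
b = -21 - (31/1)t = -21 - 31t
for any integer t.

a = 28 + 41t, b = -21 - 31t for integer t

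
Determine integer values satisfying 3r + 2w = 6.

Step 1: Check solvability.
gcd(3, 2) = 1
Since 1 divides 6, solutions exist.

Step 2: Apply extended Euclidean algorithm to find gcd.
We find integers such that 3*x0 + 2*y0 = 1

Step 3: Scale the particular solution.
Multiply by 6/1 = 6:
r = 6, w = -6

Step 4: Verify.
3*(6) + 2*(-6) = 6 = 6 ✓

r = 6, w = -6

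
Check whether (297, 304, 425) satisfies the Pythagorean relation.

Compute a² + b²:
297² + 304² = 88209 + 92416 = 180625
Compute c²:
425² = 180625
Since 180625 = 180625, it is a Pythagorean triple.

Yes, it is a Pythagorean triple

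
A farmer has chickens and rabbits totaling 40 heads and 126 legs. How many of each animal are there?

Let c = chickens, r = rabbits.
Heads: c + r = 40
Legs: 2c + 4r = 126
From the first equation, c = 40 - r. Substitute:
2(40 - r) + 4r = 126
80 + 2r = 126
r = (126 - 80)/2 = 23
c = 40 - 23 = 17

Chickens: 17, Rabbits: 23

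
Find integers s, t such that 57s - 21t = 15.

Step 1: Check solvability.
gcd(57, 21) = 3
Since 3 divides 15, solutions exist.

Step 2: Apply extended Euclidean algorithm to find gcd.
We find integers such that 57*x0 + 21*y0 = 3

Step 3: Scale the particular solution.
Multiply by 15/3 = 5:
s = 15, t = 40

Step 4: Verify.
57*(15) - 21*(40) = 15 = 15 ✓

s = 15, t = 40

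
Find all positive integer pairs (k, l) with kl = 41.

The positive divisors of 41 are: 1, 41.
Each divisor d gives the pair (d, 41/d):
(1, 41), (41, 1)

(1, 41), (41, 1)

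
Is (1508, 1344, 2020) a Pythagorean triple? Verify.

Compute a² + b² = 1508² + 1344² = 2274064 + 1806336 = 4080400
Compute c² = 2020² = 4080400
Since 4080400 = 4080400, confirmed.

Yes, it is a Pythagorean triple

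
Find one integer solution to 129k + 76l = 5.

Step 1: Check solvability.
gcd(129, 76) = 1
Since 1 divides 5, solutions exist.

Step 2: Apply extended Euclidean algorithm to find gcd.
We find integers such that 129*x0 + 76*y0 = 1

Step 3: Scale the particular solution.
Multiply by 5/1 = 5:
k = 165, l = -280

Step 4: Verify.
129*(165) + 76*(-280) = 5 = 5 ✓

k = 165, l = -280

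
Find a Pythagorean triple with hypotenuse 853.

We need a² + b² = 853² = 727609.
Trying: 205² + 828² = 42025 + 685584 = 727609 ✓

(205, 828, 853)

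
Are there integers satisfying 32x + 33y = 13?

Step 1: Compute gcd(32, 33).
gcd(32, 33) = 1

Step 2: Check divisibility.
Does 1 divide 13? 13 = 1 x 13, so yes.

By the theorem on linear Diophantine equations, 32x + 33y = 13 has integer solutions if and only if gcd(32, 33) divides 13. Since 1 | 13, solutions exist.

Yes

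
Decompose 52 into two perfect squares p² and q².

We need to find integers p, q > 0 such that p² + q² = 52.
Trying p = 4: q² = 52 - 4² = 52 - 16 = 36
q = 6
Check: 4² + 6² = 16 + 36 = 52 ✓

52 = 4² + 6²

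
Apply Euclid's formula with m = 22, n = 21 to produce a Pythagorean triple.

a = m² - n² = 22² - 21² = 484 - 441 = 43
b = 2mn = 2·22·21 = 924
c = m² + n² = 484 + 441 = 925
Verify: 43² + 924² = 1849 + 853776 = 855625 = 925² ✓

(43, 924, 925)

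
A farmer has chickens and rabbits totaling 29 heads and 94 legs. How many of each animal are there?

Let c = chickens, r = rabbits.
Heads: c + r = 29
Legs: 2c + 4r = 94
From the first equation, c = 29 - r. Substitute:
2(29 - r) + 4r = 94
58 + 2r = 94
r = (94 - 58)/2 = 18
c = 29 - 18 = 11

Chickens: 11, Rabbits: 18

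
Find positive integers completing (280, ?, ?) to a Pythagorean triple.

We need the other leg and hypotenuse such that 280² + x² = c².
Take x = 165, c = 325: 280² + 165² = 78400 + 27225 = 105625 = 325² ✓
Triple: (165, 280, 325)

(165, 280, 325)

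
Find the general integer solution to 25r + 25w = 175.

Step 1: Compute gcd(25, 25) = 25.
Since 25 divides 175, solutions exist.

Step 2: Find a particular solution using extended Euclidean algorithm.
We get r₀ = 0, w₀ = 7.
Check: 25*0 + 25*7 = 175 = 175 ✓

Step 3: Write the general solution.
r = 0 + (25/25)t = 0 + 1t
w = 7 - (25/25)t = 7 - 1t
for any integer t.

r = 0 + 1t, w = 7 - 1t for integer t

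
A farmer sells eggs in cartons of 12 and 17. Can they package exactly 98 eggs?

We need non-negative a, b with 12a + 17b = 98.
gcd(12, 17) = 1 divides 98, but no a in [0, 8] gives non-negative b.

No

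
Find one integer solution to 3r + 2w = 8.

Step 1: Check solvability.
gcd(3, 2) = 1
Since 1 divides 8, solutions exist.

Step 2: Apply extended Euclidean algorithm to find gcd.
We find integers such that 3*x0 + 2*y0 = 1

Step 3: Scale the particular solution.
Multiply by 8/1 = 8:
r = 8, w = -8

Step 4: Verify.
3*(8) + 2*(-8) = 8 = 8 ✓

r = 8, w = -8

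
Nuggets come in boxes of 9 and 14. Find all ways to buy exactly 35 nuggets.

We need non-negative integers (x, y) with 9x + 14y = 35.
For each x in 0..3, check if 35 - 9x is a non-negative multiple of 14.
No x yields an integer y ≥ 0.

No solution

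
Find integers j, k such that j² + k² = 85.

We need to find integers j, k > 0 such that j² + k² = 85.
Trying j = 2: k² = 85 - 2² = 85 - 4 = 81
k = 9
Check: 2² + 9² = 4 + 81 = 85 ✓

85 = 2² + 9²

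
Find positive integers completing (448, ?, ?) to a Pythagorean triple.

We need the other leg and hypotenuse such that 448² + x² = c².
Take x = 975, c = 1073: 448² + 975² = 200704 + 950625 = 1151329 = 1073² ✓
Triple: (975, 448, 1073)

(975, 448, 1073)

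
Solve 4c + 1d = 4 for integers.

Step 1: Check solvability.
gcd(4, 1) = 1
Since 1 divides 4, solutions exist.

Step 2: Apply extended Euclidean algorithm to find gcd.
We find integers such that 4*x0 + 1*y0 = 1

Step 3: Scale the particular solution.
Multiply by 4/1 = 4:
c = 0, d = 4

Step 4: Verify.
4*(0) + 1*(4) = 4 = 4 ✓

c = 0, d = 4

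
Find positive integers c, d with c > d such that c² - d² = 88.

Factor: c² - d² = (c+d)(c-d) = 88.
We need two factors of 88 with the same parity.
Use c+d = 44 and c-d = 2 (product 44·2 = 88).
Adding: 2c = 46, so c = 23.
Subtracting: 2d = 42, so d = 21.
Check: 23² - 21² = 529 - 441 = 88 ✓

c = 23, d = 21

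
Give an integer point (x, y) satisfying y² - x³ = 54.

Try small integer x values and check whether x³ + 54 is a perfect square.
x = 3: x³ + 54 = 3³ + 54 = 27 + 54 = 81
Is 81 a perfect square? 9² = 81 ✓
So (x, y) = (3, 9) is a solution.

x = 3, y = 9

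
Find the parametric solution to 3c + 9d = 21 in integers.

Step 1: Compute gcd(3, 9) = 3.
Since 3 divides 21, solutions exist.

Step 2: Find a particular solution using extended Euclidean algorithm.
We get c₀ = 7, d₀ = 0.
Check: 3*7 + 9*0 = 21 = 21 ✓

Step 3: Write the general solution.
c = 7 + (9/3)t = 7 + 3t
d = 0 - (3/3)t = 0 - 1t
for any integer t.

c = 7 + 3t, d = 0 - 1t for integer t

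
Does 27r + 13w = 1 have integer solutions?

Step 1: Compute gcd(27, 13).
gcd(27, 13) = 1

Step 2: Check divisibility.
Does 1 divide 1? 1 = 1 x 1, so yes.

By the theorem on linear Diophantine equations, 27r + 13w = 1 has integer solutions if and only if gcd(27, 13) divides 1. Since 1 | 1, solutions exist.

Yes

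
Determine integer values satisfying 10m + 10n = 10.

Step 1: Check solvability.
gcd(10, 10) = 10
Since 10 divides 10, solutions exist.

Step 2: Apply extended Euclidean algorithm to find gcd.
We find integers such that 10*x0 + 10*y0 = 10

Step 3: Scale the particular solution.
Multiply by 10/10 = 1:
m = 0, n = 1

Step 4: Verify.
10*(0) + 10*(1) = 10 = 10 ✓

m = 0, n = 1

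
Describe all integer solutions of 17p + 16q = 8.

Step 1: Compute gcd(17, 16) = 1.
Since 1 divides 8, solutions exist.

Step 2: Find a particular solution using extended Euclidean algorithm.
We get p₀ = 8, q₀ = -8.
Check: 17*8 + 16*-8 = 8 = 8 ✓

Step 3: Write the general solution.
p = 8 + (16/1)t = 8 + 16t
q = -8 - (17/1)t = -8 - 17t
for any integer t.

p = 8 + 16t, q = -8 - 17t for integer t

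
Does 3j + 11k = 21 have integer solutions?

Step 1: Compute gcd(3, 11).
gcd(3, 11) = 1

Step 2: Check divisibility.
Does 1 divide 21? 21 = 1 x 21, so yes.

By the theorem on linear Diophantine equations, 3j + 11k = 21 has integer solutions if and only if gcd(3, 11) divides 21. Since 1 | 21, solutions exist.

Yes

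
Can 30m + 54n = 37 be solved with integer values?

Step 1: Compute gcd(30, 54).
gcd(30, 54) = 6

Step 2: Check divisibility.
Does 6 divide 37? 37 = 6 x 6 + 1, so no.

By the theorem on linear Diophantine equations, 30m + 54n = 37 has integer solutions if and only if gcd(30, 54) divides 37. Since 6 does not divide 37, no solutions exist.

No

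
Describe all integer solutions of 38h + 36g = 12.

Step 1: Compute gcd(38, 36) = 2.
Since 2 divides 12, solutions exist.

Step 2: Find a particular solution using extended Euclidean algorithm.
We get h₀ = 6, g₀ = -6.
Check: 38*6 + 36*-6 = 12 = 12 ✓

Step 3: Write the general solution.
h = 6 + (36/2)t = 6 + 18t
g = -6 - (38/2)t = -6 - 19t
for any integer t.

h = 6 + 18t, g = -6 - 19t for integer t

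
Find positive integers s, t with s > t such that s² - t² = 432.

Factor: s² - t² = (s+t)(s-t) = 432.
We need two factors of 432 with the same parity.
Use s+t = 216 and s-t = 2 (product 216·2 = 432).
Adding: 2s = 218, so s = 109.
Subtracting: 2t = 214, so t = 107.
Check: 109² - 107² = 11881 - 11449 = 432 ✓

s = 109, t = 107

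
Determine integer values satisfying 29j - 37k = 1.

Step 1: Check solvability.
gcd(29, 37) = 1
Since 1 divides 1, solutions exist.

Step 2: Apply extended Euclidean algorithm to find gcd.
We find integers such that 29*x0 + 37*y0 = 1

Step 3: Scale the particular solution.
Multiply by 1/1 = 1:
j = -14, k = -11

Step 4: Verify.
29*(-14) - 37*(-11) = 1 = 1 ✓

j = -14, k = -11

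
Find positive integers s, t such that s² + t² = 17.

Search for s with 17 - s² a perfect square.
s = 1: 17 - 1² = 17 - 1 = 16 = 4² ✓
So s = 1, t = 4.

s = 1, t = 4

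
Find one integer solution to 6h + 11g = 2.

Step 1: Check solvability.
gcd(6, 11) = 1
Since 1 divides 2, solutions exist.

Step 2: Apply extended Euclidean algorithm to find gcd.
We find integers such that 6*x0 + 11*y0 = 1

Step 3: Scale the particular solution.
Multiply by 2/1 = 2:
h = 4, g = -2

Step 4: Verify.
6*(4) + 11*(-2) = 2 = 2 ✓

h = 4, g = -2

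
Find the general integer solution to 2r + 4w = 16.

Step 1: Compute gcd(2, 4) = 2.
Since 2 divides 16, solutions exist.

Step 2: Find a particular solution using extended Euclidean algorithm.
We get r₀ = 8, w₀ = 0.
Check: 2*8 + 4*0 = 16 = 16 ✓

Step 3: Write the general solution.
r = 8 + (4/2)t = 8 + 2t
w = 0 - (2/2)t = 0 - 1t
for any integer t.

r = 8 + 2t, w = 0 - 1t for integer t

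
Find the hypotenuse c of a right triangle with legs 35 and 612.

c² = a² + b² = 35² + 612² = 1225 + 374544 = 375769
c = 613

613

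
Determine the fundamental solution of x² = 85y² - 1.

We need x² = 85y² - 1. Try successive y:
y = 1: x² = 85·1² - 1 = 84, not a perfect square
y = 2: x² = 85·2² - 1 = 339, not a perfect square
y = 3: x² = 85·3² - 1 = 764, not a perfect square
...
y = 41: x² = 85·41² - 1 = 142884 = 378² ✓
Check: 378² - 85·41² = 142884 - 142885 = -1 ✓

x = 378, y = 41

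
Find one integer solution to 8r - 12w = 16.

Step 1: Check solvability.
gcd(8, 12) = 4
Since 4 divides 16, solutions exist.

Step 2: Apply extended Euclidean algorithm to find gcd.
We find integers such that 8*x0 + 12*y0 = 4

Step 3: Scale the particular solution.
Multiply by 16/4 = 4:
r = -4, w = -4

Step 4: Verify.
8*(-4) - 12*(-4) = 16 = 16 ✓

r = -4, w = -4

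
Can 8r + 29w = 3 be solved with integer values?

Step 1: Compute gcd(8, 29).
gcd(8, 29) = 1

Step 2: Check divisibility.
Does 1 divide 3? 3 = 1 x 3, so yes.

By the theorem on linear Diophantine equations, 8r + 29w = 3 has integer solutions if and only if gcd(8, 29) divides 3. Since 1 | 3, solutions exist.

Yes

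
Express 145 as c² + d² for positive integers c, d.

We need to find integers c, d > 0 such that c² + d² = 145.
Trying c = 1: d² = 145 - 1² = 145 - 1 = 144
d = 12
Check: 1² + 12² = 1 + 144 = 145 ✓

145 = 1² + 12²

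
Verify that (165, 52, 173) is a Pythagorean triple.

Compute a² + b²:
165² + 52² = 27225 + 2704 = 29929
Compute c²:
173² = 29929
Since 29929 = 29929, it is a Pythagorean triple.

Yes, it is a Pythagorean triple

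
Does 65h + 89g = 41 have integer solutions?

Step 1: Compute gcd(65, 89).
gcd(65, 89) = 1

Step 2: Check divisibility.
Does 1 divide 41? 41 = 1 x 41, so yes.

By the theorem on linear Diophantine equations, 65h + 89g = 41 has integer solutions if and only if gcd(65, 89) divides 41. Since 1 | 41, solutions exist.

Yes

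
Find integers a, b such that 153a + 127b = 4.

Step 1: Check solvability.
gcd(153, 127) = 1
Since 1 divides 4, solutions exist.

Step 2: Apply extended Euclidean algorithm to find gcd.
We find integers such that 153*x0 + 127*y0 = 1

Step 3: Scale the particular solution.
Multiply by 4/1 = 4:
a = 176, b = -212

Step 4: Verify.
153*(176) + 127*(-212) = 4 = 4 ✓

a = 176, b = -212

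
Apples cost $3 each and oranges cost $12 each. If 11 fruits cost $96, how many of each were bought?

Let a = apples, o = oranges.
a + o = 11
3a + 12o = 96
Substitute o = 11 - a:
3a + 12(11 - a) = 96
(3 - 12)a = 96 - 132
-9a = -36
a = 4, o = 11 - 4 = 7

Apples: 4, Oranges: 7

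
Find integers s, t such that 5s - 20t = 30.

Step 1: Check solvability.
gcd(5, 20) = 5
Since 5 divides 30, solutions exist.

Step 2: Apply extended Euclidean algorithm to find gcd.
We find integers such that 5*x0 + 20*y0 = 5

Step 3: Scale the particular solution.
Multiply by 30/5 = 6:
s = 6, t = 0

Step 4: Verify.
5*(6) - 20*(0) = 30 = 30 ✓

s = 6, t = 0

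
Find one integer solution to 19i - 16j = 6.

Step 1: Check solvability.
gcd(19, 16) = 1
Since 1 divides 6, solutions exist.

Step 2: Apply extended Euclidean algorithm to find gcd.
We find integers such that 19*x0 + 16*y0 = 1

Step 3: Scale the particular solution.
Multiply by 6/1 = 6:
i = -30, j = -36

Step 4: Verify.
19*(-30) - 16*(-36) = 6 = 6 ✓

i = -30, j = -36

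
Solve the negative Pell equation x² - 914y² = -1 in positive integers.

We need x² = 914y² - 1. Try successive y:
y = 1: x² = 914·1² - 1 = 913, not a perfect square
y = 2: x² = 914·2² - 1 = 3655, not a perfect square
y = 3: x² = 914·3² - 1 = 8225, not a perfect square
...
y = 185: x² = 914·185² - 1 = 31281649 = 5593² ✓
Check: 5593² - 914·185² = 31281649 - 31281650 = -1 ✓

x = 5593, y = 185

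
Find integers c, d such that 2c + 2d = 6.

Step 1: Check solvability.
gcd(2, 2) = 2
Since 2 divides 6, solutions exist.

Step 2: Apply extended Euclidean algorithm to find gcd.
We find integers such that 2*x0 + 2*y0 = 2

Step 3: Scale the particular solution.
Multiply by 6/2 = 3:
c = 0, d = 3

Step 4: Verify.
2*(0) + 2*(3) = 6 = 6 ✓

c = 0, d = 3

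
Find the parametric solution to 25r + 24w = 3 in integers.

Step 1: Compute gcd(25, 24) = 1.
Since 1 divides 3, solutions exist.

Step 2: Find a particular solution using extended Euclidean algorithm.
We get r₀ = 3, w₀ = -3.
Check: 25*3 + 24*-3 = 3 = 3 ✓

Step 3: Write the general solution.
r = 3 + (24/1)t = 3 + 24t
w = -3 - (25/1)t = -3 - 25t
for any integer t.

r = 3 + 24t, w = -3 - 25t for integer t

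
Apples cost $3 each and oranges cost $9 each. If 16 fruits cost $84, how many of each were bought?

Let a = apples, o = oranges.
a + o = 16
3a + 9o = 84
Substitute o = 16 - a:
3a + 9(16 - a) = 84
(3 - 9)a = 84 - 144
-6a = -60
a = 10, o = 16 - 10 = 6

Apples: 10, Oranges: 6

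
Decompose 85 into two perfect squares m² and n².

We need to find integers m, n > 0 such that m² + n² = 85.
Trying m = 2: n² = 85 - 2² = 85 - 4 = 81
n = 9
Check: 2² + 9² = 4 + 81 = 85 ✓

85 = 2² + 9²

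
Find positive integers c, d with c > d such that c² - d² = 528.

Factor: c² - d² = (c+d)(c-d) = 528.
We need two factors of 528 with the same parity.
Use c+d = 264 and c-d = 2 (product 264·2 = 528).
Adding: 2c = 266, so c = 133.
Subtracting: 2d = 262, so d = 131.
Check: 133² - 131² = 17689 - 17161 = 528 ✓

c = 133, d = 131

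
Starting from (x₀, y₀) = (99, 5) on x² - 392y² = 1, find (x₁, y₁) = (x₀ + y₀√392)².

Solutions to x² - Dy² = 1 are generated by powers of (x₀ + y₀√D).
The next solution satisfies x₁ + y₁√392 = (x₀ + y₀√392)², giving:
x₁ = x₀² + 392y₀² = 99² + 392·5² = 9801 + 9800 = 19601
y₁ = 2x₀y₀ = 2·99·5 = 990

Verify: 19601² - 392·990² = 384199201 - 384199200 = 1 ✓

x = 19601, y = 990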